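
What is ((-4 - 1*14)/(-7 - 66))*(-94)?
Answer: -1692/73 ≈ -23.178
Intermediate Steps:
((-4 - 1*14)/(-7 - 66))*(-94) = ((-4 - 14)/(-73))*(-94) = -18*(-1/73)*(-94) = (18/73)*(-94) = -1692/73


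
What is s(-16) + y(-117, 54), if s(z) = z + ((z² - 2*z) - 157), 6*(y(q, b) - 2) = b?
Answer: 126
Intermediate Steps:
y(q, b) = 2 + b/6
s(z) = -157 + z² - z (s(z) = z + (-157 + z² - 2*z) = -157 + z² - z)
s(-16) + y(-117, 54) = (-157 + (-16)² - 1*(-16)) + (2 + (⅙)*54) = (-157 + 256 + 16) + (2 + 9) = 115 + 11 = 126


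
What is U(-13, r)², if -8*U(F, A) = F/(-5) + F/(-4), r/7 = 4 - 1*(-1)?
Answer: 13689/25600 ≈ 0.53473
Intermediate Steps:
r = 35 (r = 7*(4 - 1*(-1)) = 7*(4 + 1) = 7*5 = 35)
U(F, A) = 9*F/160 (U(F, A) = -(F/(-5) + F/(-4))/8 = -(F*(-⅕) + F*(-¼))/8 = -(-F/5 - F/4)/8 = -(-9)*F/160 = 9*F/160)
U(-13, r)² = ((9/160)*(-13))² = (-117/160)² = 13689/25600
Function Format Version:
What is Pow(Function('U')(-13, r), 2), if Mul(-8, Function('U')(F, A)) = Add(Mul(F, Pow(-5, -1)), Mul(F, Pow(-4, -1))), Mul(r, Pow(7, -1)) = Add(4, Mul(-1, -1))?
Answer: Rational(13689, 25600) ≈ 0.53473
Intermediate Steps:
r = 35 (r = Mul(7, Add(4, Mul(-1, -1))) = Mul(7, Add(4, 1)) = Mul(7, 5) = 35)
Function('U')(F, A) = Mul(Rational(9, 160), F) (Function('U')(F, A) = Mul(Rational(-1, 8), Add(Mul(F, Pow(-5, -1)), Mul(F, Pow(-4, -1)))) = Mul(Rational(-1, 8), Add(Mul(F, Rational(-1, 5)), Mul(F, Rational(-1, 4)))) = Mul(Rational(-1, 8), Add(Mul(Rational(-1, 5), F), Mul(Rational(-1, 4), F))) = Mul(Rational(-1, 8), Mul(Rational(-9, 20), F)) = Mul(Rational(9, 160), F))
Pow(Function('U')(-13, r), 2) = Pow(Mul(Rational(9, 160), -13), 2) = Pow(Rational(-117, 160), 2) = Rational(13689, 25600)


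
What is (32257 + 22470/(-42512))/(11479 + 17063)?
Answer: 685643557/606688752 ≈ 1.1301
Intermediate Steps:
(32257 + 22470/(-42512))/(11479 + 17063) = (32257 + 22470*(-1/42512))/28542 = (32257 - 11235/21256)*(1/28542) = (685643557/21256)*(1/28542) = 685643557/606688752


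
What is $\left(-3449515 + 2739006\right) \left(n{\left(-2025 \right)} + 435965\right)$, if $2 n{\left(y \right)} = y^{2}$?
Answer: $- \frac{3533045080495}{2} \approx -1.7665 \cdot 10^{12}$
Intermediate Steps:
$n{\left(y \right)} = \frac{y^{2}}{2}$
$\left(-3449515 + 2739006\right) \left(n{\left(-2025 \right)} + 435965\right) = \left(-3449515 + 2739006\right) \left(\frac{\left(-2025\right)^{2}}{2} + 435965\right) = - 710509 \left(\frac{1}{2} \cdot 4100625 + 435965\right) = - 710509 \left(\frac{4100625}{2} + 435965\right) = \left(-710509\right) \frac{4972555}{2} = - \frac{3533045080495}{2}$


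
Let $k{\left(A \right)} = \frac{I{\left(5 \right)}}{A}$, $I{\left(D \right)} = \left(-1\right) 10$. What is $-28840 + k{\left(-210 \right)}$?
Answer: $- \frac{605639}{21} \approx -28840.0$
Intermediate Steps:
$I{\left(D \right)} = -10$
$k{\left(A \right)} = - \frac{10}{A}$
$-28840 + k{\left(-210 \right)} = -28840 - \frac{10}{-210} = -28840 - - \frac{1}{21} = -28840 + \frac{1}{21} = - \frac{605639}{21}$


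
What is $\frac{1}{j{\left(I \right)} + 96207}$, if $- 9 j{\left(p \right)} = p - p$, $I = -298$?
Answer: $\frac{1}{96207} \approx 1.0394 \cdot 10^{-5}$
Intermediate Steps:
$j{\left(p \right)} = 0$ ($j{\left(p \right)} = - \frac{p - p}{9} = \left(- \frac{1}{9}\right) 0 = 0$)
$\frac{1}{j{\left(I \right)} + 96207} = \frac{1}{0 + 96207} = \frac{1}{96207}$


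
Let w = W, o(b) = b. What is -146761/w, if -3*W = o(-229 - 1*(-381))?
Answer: 440283/152 ≈ 2896.6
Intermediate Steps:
W = -152/3 (W = -(-229 - 1*(-381))/3 = -(-229 + 381)/3 = -⅓*152 = -152/3 ≈ -50.667)
w = -152/3 ≈ -50.667
-146761/w = -146761/(-152/3) = -146761*(-3/152) = 440283/152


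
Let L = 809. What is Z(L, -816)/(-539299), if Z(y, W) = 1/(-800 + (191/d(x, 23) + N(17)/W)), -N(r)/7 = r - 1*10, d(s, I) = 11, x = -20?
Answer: 8976/3788254592095 ≈ 2.3694e-9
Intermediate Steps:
N(r) = 70 - 7*r (N(r) = -7*(r - 1*10) = -7*(r - 10) = -7*(-10 + r) = 70 - 7*r)
Z(y, W) = 1/(-8609/11 - 49/W) (Z(y, W) = 1/(-800 + (191/11 + (70 - 7*17)/W)) = 1/(-800 + (191*(1/11) + (70 - 119)/W)) = 1/(-800 + (191/11 - 49/W)) = 1/(-8609/11 - 49/W))
Z(L, -816)/(-539299) = -11*(-816)/(539 + 8609*(-816))/(-539299) = -11*(-816)/(539 - 7024944)*(-1/539299) = -11*(-816)/(-7024405)*(-1/539299) = -11*(-816)*(-1/7024405)*(-1/539299) = -8976/7024405*(-1/539299) = 8976/3788254592095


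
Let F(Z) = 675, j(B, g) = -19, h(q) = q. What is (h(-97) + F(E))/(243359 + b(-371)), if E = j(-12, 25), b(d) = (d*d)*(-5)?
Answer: -289/222423 ≈ -0.0012993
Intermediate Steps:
b(d) = -5*d² (b(d) = d²*(-5) = -5*d²)
E = -19
(h(-97) + F(E))/(243359 + b(-371)) = (-97 + 675)/(243359 - 5*(-371)²) = 578/(243359 - 5*137641) = 578/(243359 - 688205) = 578/(-444846) = 578*(-1/444846) = -289/222423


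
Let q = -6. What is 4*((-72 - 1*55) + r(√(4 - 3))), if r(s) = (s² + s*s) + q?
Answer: -524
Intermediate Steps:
r(s) = -6 + 2*s² (r(s) = (s² + s*s) - 6 = (s² + s²) - 6 = 2*s² - 6 = -6 + 2*s²)
4*((-72 - 1*55) + r(√(4 - 3))) = 4*((-72 - 1*55) + (-6 + 2*(√(4 - 3))²)) = 4*((-72 - 55) + (-6 + 2*(√1)²)) = 4*(-127 + (-6 + 2*1²)) = 4*(-127 + (-6 + 2*1)) = 4*(-127 + (-6 + 2)) = 4*(-127 - 4) = 4*(-131) = -524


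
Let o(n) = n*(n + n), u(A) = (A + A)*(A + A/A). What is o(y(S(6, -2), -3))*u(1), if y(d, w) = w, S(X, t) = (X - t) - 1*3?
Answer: 72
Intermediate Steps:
S(X, t) = -3 + X - t (S(X, t) = (X - t) - 3 = -3 + X - t)
u(A) = 2*A*(1 + A) (u(A) = (2*A)*(A + 1) = (2*A)*(1 + A) = 2*A*(1 + A))
o(n) = 2*n² (o(n) = n*(2*n) = 2*n²)
o(y(S(6, -2), -3))*u(1) = (2*(-3)²)*(2*1*(1 + 1)) = (2*9)*(2*1*2) = 18*4 = 72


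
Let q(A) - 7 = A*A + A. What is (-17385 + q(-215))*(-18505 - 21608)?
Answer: -1148515416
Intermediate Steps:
q(A) = 7 + A + A² (q(A) = 7 + (A*A + A) = 7 + (A² + A) = 7 + (A + A²) = 7 + A + A²)
(-17385 + q(-215))*(-18505 - 21608) = (-17385 + (7 - 215 + (-215)²))*(-18505 - 21608) = (-17385 + (7 - 215 + 46225))*(-40113) = (-17385 + 46017)*(-40113) = 28632*(-40113) = -1148515416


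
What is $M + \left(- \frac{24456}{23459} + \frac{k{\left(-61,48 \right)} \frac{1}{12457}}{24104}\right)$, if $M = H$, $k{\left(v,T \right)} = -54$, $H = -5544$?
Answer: $- \frac{19529312813545521}{3521941051676} \approx -5545.0$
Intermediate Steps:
$M = -5544$
$M + \left(- \frac{24456}{23459} + \frac{k{\left(-61,48 \right)} \frac{1}{12457}}{24104}\right) = -5544 - \left(\frac{24456}{23459} - \frac{\left(-54\right) \frac{1}{12457}}{24104}\right) = -5544 - \left(\frac{24456}{23459} - \left(-54\right) \frac{1}{12457} \cdot \frac{1}{24104}\right) = -5544 - \frac{3671623053777}{3521941051676} = - \frac{19529312813545521}{3521941051676}$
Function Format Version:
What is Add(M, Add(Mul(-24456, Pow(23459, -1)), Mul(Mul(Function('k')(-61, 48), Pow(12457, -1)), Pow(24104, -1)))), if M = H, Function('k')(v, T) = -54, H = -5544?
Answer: Rational(-19529312813545521, 3521941051676) ≈ -5545.0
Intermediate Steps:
M = -5544
Add(M, Add(Mul(-24456, Pow(23459, -1)), Mul(Mul(Function('k')(-61, 48), Pow(12457, -1)), Pow(24104, -1)))) = Add(-5544, Add(Mul(-24456, Pow(23459, -1)), Mul(Mul(-54, Pow(12457, -1)), Pow(24104, -1)))) = Add(-5544, Add(Mul(-24456, Rational(1, 23459)), Mul(Mul(-54, Rational(1, 12457)), Rational(1, 24104)))) = Add(-5544, Add(Rational(-24456, 23459), Mul(Rational(-54, 12457), Rational(1, 24104)))) = Add(-5544, Add(Rational(-24456, 23459), Rational(-27, 150131764))) = Add(-5544, Rational(-3671623053777, 3521941051676)) = Rational(-19529312813545521, 3521941051676)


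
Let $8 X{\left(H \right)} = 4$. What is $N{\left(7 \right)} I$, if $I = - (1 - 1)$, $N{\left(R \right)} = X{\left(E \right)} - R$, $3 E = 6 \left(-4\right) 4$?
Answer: $0$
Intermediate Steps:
$E = -32$ ($E = \frac{6 \left(-4\right) 4}{3} = \frac{\left(-24\right) 4}{3} = \frac{1}{3} \left(-96\right) = -32$)
$X{\left(H \right)} = \frac{1}{2}$ ($X{\left(H \right)} = \frac{1}{8} \cdot 4 = \frac{1}{2}$)
$N{\left(R \right)} = \frac{1}{2} - R$
$I = 0$ ($I = \left(-1\right) 0 = 0$)
$N{\left(7 \right)} I = \left(\frac{1}{2} - 7\right) 0 = \left(- \frac{13}{2}\right) 0 = 0$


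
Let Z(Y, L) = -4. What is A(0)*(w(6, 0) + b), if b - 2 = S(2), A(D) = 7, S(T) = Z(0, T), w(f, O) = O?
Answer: -14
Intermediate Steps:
S(T) = -4
b = -2 (b = 2 - 4 = -2)
A(0)*(w(6, 0) + b) = 7*(0 - 2) = 7*(-2) = -14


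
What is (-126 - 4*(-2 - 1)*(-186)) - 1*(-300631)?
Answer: 298273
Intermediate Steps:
(-126 - 4*(-2 - 1)*(-186)) - 1*(-300631) = (-126 - 4*(-3)*(-186)) + 300631 = (-126 + 12*(-186)) + 300631 = (-126 - 2232) + 300631 = -2358 + 300631 = 298273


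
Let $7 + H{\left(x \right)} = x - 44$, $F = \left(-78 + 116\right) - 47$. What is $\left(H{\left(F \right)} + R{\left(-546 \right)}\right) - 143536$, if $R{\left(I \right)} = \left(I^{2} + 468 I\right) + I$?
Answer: $-101554$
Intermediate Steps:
$R{\left(I \right)} = I^{2} + 469 I$
$F = -9$ ($F = 38 - 47 = -9$)
$H{\left(x \right)} = -51 + x$ ($H{\left(x \right)} = -7 + \left(x - 44\right) = -7 + \left(-44 + x\right) = -51 + x$)
$\left(H{\left(F \right)} + R{\left(-546 \right)}\right) - 143536 = \left(\left(-51 - 9\right) - 546 \left(469 - 546\right)\right) - 143536 = \left(-60 - -42042\right) - 143536 = \left(-60 + 42042\right) - 143536 = 41982 - 143536 = -101554$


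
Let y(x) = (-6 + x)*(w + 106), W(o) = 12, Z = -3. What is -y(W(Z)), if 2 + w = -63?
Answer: -246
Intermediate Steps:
w = -65 (w = -2 - 63 = -65)
y(x) = -246 + 41*x (y(x) = (-6 + x)*(-65 + 106) = (-6 + x)*41 = -246 + 41*x)
-y(W(Z)) = -(-246 + 41*12) = -(-246 + 492) = -1*246 = -246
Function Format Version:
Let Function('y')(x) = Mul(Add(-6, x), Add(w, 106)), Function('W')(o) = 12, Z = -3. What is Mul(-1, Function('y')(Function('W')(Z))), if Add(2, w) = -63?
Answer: -246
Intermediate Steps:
w = -65 (w = Add(-2, -63) = -65)
Function('y')(x) = Add(-246, Mul(41, x)) (Function('y')(x) = Mul(Add(-6, x), Add(-65, 106)) = Mul(Add(-6, x), 41) = Add(-246, Mul(41, x)))
Mul(-1, Function('y')(Function('W')(Z))) = Mul(-1, Add(-246, Mul(41, 12))) = Mul(-1, Add(-246, 492)) = Mul(-1, 246) = -246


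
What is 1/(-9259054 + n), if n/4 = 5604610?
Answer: 1/13159386 ≈ 7.5991e-8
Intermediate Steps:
n = 22418440 (n = 4*5604610 = 22418440)
1/(-9259054 + n) = 1/(-9259054 + 22418440) = 1/13159386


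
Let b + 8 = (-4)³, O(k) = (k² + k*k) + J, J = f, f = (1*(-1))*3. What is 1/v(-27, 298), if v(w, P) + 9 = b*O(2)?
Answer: -1/369 ≈ -0.0027100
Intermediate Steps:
f = -3 (f = -1*3 = -3)
J = -3
O(k) = -3 + 2*k² (O(k) = (k² + k*k) - 3 = (k² + k²) - 3 = 2*k² - 3 = -3 + 2*k²)
b = -72 (b = -8 + (-4)³ = -8 - 64 = -72)
v(w, P) = -369 (v(w, P) = -9 - 72*(-3 + 2*2²) = -9 - 72*(-3 + 2*4) = -9 - 72*(-3 + 8) = -9 - 72*5 = -9 - 360 = -369)
1/v(-27, 298) = 1/(-369) = -1/369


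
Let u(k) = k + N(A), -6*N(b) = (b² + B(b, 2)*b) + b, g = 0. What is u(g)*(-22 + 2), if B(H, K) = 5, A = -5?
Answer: -50/3 ≈ -16.667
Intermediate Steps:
N(b) = -b - b²/6 (N(b) = -((b² + 5*b) + b)/6 = -(b² + 6*b)/6 = -b - b²/6)
u(k) = ⅚ + k (u(k) = k - ⅙*(-5)*(6 - 5) = k - ⅙*(-5)*1 = k + ⅚ = ⅚ + k)
u(g)*(-22 + 2) = (⅚ + 0)*(-22 + 2) = (⅚)*(-20) = -50/3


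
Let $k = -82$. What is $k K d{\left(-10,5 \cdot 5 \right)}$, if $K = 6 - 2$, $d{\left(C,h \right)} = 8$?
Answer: $-2624$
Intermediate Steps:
$K = 4$
$k K d{\left(-10,5 \cdot 5 \right)} = \left(-82\right) 4 \cdot 8 = \left(-328\right) 8 = -2624$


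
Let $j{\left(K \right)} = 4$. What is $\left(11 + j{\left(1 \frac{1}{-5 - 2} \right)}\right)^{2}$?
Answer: $225$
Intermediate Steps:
$\left(11 + j{\left(1 \frac{1}{-5 - 2} \right)}\right)^{2} = \left(11 + 4\right)^{2} = 15^{2} = 225$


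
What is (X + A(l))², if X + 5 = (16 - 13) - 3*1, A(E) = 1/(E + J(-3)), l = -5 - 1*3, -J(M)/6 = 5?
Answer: 36481/1444 ≈ 25.264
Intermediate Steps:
J(M) = -30 (J(M) = -6*5 = -30)
l = -8 (l = -5 - 3 = -8)
A(E) = 1/(-30 + E) (A(E) = 1/(E - 30) = 1/(-30 + E))
X = -5 (X = -5 + ((16 - 13) - 3*1) = -5 + (3 - 3) = -5 + 0 = -5)
(X + A(l))² = (-5 + 1/(-30 - 8))² = (-5 + 1/(-38))² = (-5 - 1/38)² = (-191/38)² = 36481/1444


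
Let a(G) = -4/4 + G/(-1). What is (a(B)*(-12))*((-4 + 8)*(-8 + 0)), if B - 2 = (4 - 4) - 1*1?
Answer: -768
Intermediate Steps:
B = 1 (B = 2 + ((4 - 4) - 1*1) = 2 + (0 - 1) = 2 - 1 = 1)
a(G) = -1 - G (a(G) = -4*¼ + G*(-1) = -1 - G)
(a(B)*(-12))*((-4 + 8)*(-8 + 0)) = ((-1 - 1*1)*(-12))*((-4 + 8)*(-8 + 0)) = ((-1 - 1)*(-12))*(4*(-8)) = -2*(-12)*(-32) = 24*(-32) = -768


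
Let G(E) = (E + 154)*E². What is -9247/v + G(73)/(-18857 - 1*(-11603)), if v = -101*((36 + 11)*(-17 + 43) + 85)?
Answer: -159619546043/957578778 ≈ -166.69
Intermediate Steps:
G(E) = E²*(154 + E) (G(E) = (154 + E)*E² = E²*(154 + E))
v = -132007 (v = -101*(47*26 + 85) = -101*(1222 + 85) = -101*1307 = -132007)
-9247/v + G(73)/(-18857 - 1*(-11603)) = -9247/(-132007) + (73²*(154 + 73))/(-18857 - 1*(-11603)) = -9247*(-1/132007) + (5329*227)/(-18857 + 11603) = 9247/132007 + 1209683/(-7254) = 9247/132007 + 1209683*(-1/7254) = 9247/132007 - 1209683/7254 = -159619546043/957578778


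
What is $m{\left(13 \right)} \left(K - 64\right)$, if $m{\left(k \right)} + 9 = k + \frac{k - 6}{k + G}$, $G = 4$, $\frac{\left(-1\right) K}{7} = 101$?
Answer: $- \frac{57825}{17} \approx -3401.5$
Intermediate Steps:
$K = -707$ ($K = \left(-7\right) 101 = -707$)
$m{\left(k \right)} = -9 + k + \frac{-6 + k}{4 + k}$ ($m{\left(k \right)} = -9 + \left(k + \frac{k - 6}{k + 4}\right) = -9 + \left(k + \frac{-6 + k}{4 + k}\right) = -9 + k + \frac{-6 + k}{4 + k}$)
$m{\left(13 \right)} \left(K - 64\right) = \frac{-42 + 13^{2} - 52}{4 + 13} \left(-707 - 64\right) = \frac{-42 + 169 - 52}{17} \left(-771\right) = \frac{1}{17} \cdot 75 \left(-771\right) = \frac{75}{17} \left(-771\right) = - \frac{57825}{17}$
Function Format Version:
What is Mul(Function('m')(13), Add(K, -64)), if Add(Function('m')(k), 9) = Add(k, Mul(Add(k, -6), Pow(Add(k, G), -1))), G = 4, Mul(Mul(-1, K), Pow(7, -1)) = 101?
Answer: Rational(-57825, 17) ≈ -3401.5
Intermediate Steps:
K = -707 (K = Mul(-7, 101) = -707)
Function('m')(k) = Add(-9, k, Mul(Pow(Add(4, k), -1), Add(-6, k))) (Function('m')(k) = Add(-9, Add(k, Mul(Add(k, -6), Pow(Add(k, 4), -1)))) = Add(-9, Add(k, Mul(Add(-6, k), Pow(Add(4, k), -1)))) = Add(-9, Add(k, Mul(Pow(Add(4, k), -1), Add(-6, k)))) = Add(-9, k, Mul(Pow(Add(4, k), -1), Add(-6, k))))
Mul(Function('m')(13), Add(K, -64)) = Mul(Mul(Pow(Add(4, 13), -1), Add(-42, Pow(13, 2), Mul(-4, 13))), Add(-707, -64)) = Mul(Mul(Pow(17, -1), Add(-42, 169, -52)), -771) = Mul(Mul(Rational(1, 17), 75), -771) = Mul(Rational(75, 17), -771) = Rational(-57825, 17)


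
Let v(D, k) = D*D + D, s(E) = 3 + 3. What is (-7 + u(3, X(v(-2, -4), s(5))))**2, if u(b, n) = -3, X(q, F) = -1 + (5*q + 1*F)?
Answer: 100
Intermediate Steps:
s(E) = 6
v(D, k) = D + D**2 (v(D, k) = D**2 + D = D + D**2)
X(q, F) = -1 + F + 5*q (X(q, F) = -1 + (5*q + F) = -1 + (F + 5*q) = -1 + F + 5*q)
(-7 + u(3, X(v(-2, -4), s(5))))**2 = (-7 - 3)**2 = (-10)**2 = 100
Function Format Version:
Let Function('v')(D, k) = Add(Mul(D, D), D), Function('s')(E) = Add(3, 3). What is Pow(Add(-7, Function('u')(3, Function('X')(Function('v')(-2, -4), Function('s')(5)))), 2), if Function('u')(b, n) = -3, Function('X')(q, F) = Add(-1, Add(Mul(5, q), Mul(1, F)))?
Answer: 100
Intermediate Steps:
Function('s')(E) = 6
Function('v')(D, k) = Add(D, Pow(D, 2)) (Function('v')(D, k) = Add(Pow(D, 2), D) = Add(D, Pow(D, 2)))
Function('X')(q, F) = Add(-1, F, Mul(5, q)) (Function('X')(q, F) = Add(-1, Add(Mul(5, q), F)) = Add(-1, Add(F, Mul(5, q))) = Add(-1, F, Mul(5, q)))
Pow(Add(-7, Function('u')(3, Function('X')(Function('v')(-2, -4), Function('s')(5)))), 2) = Pow(Add(-7, -3), 2) = Pow(-10, 2) = 100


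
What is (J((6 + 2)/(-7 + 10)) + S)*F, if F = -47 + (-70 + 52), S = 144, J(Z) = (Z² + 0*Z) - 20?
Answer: -76700/9 ≈ -8522.2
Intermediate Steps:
J(Z) = -20 + Z² (J(Z) = (Z² + 0) - 20 = Z² - 20 = -20 + Z²)
F = -65 (F = -47 - 18 = -65)
(J((6 + 2)/(-7 + 10)) + S)*F = ((-20 + ((6 + 2)/(-7 + 10))²) + 144)*(-65) = ((-20 + (8/3)²) + 144)*(-65) = ((-20 + 64/9) + 144)*(-65) = (-116/9 + 144)*(-65) = (1180/9)*(-65) = -76700/9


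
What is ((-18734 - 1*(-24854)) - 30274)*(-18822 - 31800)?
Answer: 1222723788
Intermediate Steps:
((-18734 - 1*(-24854)) - 30274)*(-18822 - 31800) = ((-18734 + 24854) - 30274)*(-50622) = (6120 - 30274)*(-50622) = -24154*(-50622) = 1222723788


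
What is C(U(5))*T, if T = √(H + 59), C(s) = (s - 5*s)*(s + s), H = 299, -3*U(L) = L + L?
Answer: -800*√358/9 ≈ -1681.9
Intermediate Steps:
U(L) = -2*L/3 (U(L) = -(L + L)/3 = -2*L/3)
C(s) = -8*s² (C(s) = (-4*s)*(2*s) = -8*s²)
T = √358 (T = √(299 + 59) = √358 ≈ 18.921)
C(U(5))*T = (-8*(-⅔*5)²)*√358 = (-8*(-10/3)²)*√358 = (-8*100/9)*√358 = -800*√358/9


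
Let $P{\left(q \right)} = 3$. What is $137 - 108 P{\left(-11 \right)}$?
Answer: $-187$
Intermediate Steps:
$137 - 108 P{\left(-11 \right)} = 137 - 324 = -187$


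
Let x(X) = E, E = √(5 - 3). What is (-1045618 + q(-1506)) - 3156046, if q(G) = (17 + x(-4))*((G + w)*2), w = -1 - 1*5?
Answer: -4253072 - 3024*√2 ≈ -4.2574e+6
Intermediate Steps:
E = √2 ≈ 1.4142
x(X) = √2
w = -6 (w = -1 - 5 = -6)
q(G) = (-12 + 2*G)*(17 + √2) (q(G) = (17 + √2)*((G - 6)*2) = (17 + √2)*((-6 + G)*2) = (17 + √2)*(-12 + 2*G) = (-12 + 2*G)*(17 + √2))
(-1045618 + q(-1506)) - 3156046 = (-1045618 + (-204 - 12*√2 + 34*(-1506) + 2*(-1506)*√2)) - 3156046 = (-1045618 + (-204 - 12*√2 - 51204 - 3012*√2)) - 3156046 = (-1045618 + (-51408 - 3024*√2)) - 3156046 = (-1097026 - 3024*√2) - 3156046 = -4253072 - 3024*√2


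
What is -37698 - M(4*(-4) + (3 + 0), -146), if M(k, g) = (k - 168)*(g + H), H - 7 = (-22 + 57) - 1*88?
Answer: -72450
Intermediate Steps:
H = -46 (H = 7 + ((-22 + 57) - 1*88) = 7 + (35 - 88) = 7 - 53 = -46)
M(k, g) = (-168 + k)*(-46 + g) (M(k, g) = (k - 168)*(g - 46) = (-168 + k)*(-46 + g))
-37698 - M(4*(-4) + (3 + 0), -146) = -37698 - (7728 - 168*(-146) - 46*(4*(-4) + (3 + 0)) - 146*(4*(-4) + (3 + 0))) = -37698 - (7728 + 24528 - 46*(-16 + 3) - 146*(-16 + 3)) = -37698 - (7728 + 24528 - 46*(-13) - 146*(-13)) = -37698 - (7728 + 24528 + 598 + 1898) = -37698 - 1*34752 = -37698 - 34752 = -72450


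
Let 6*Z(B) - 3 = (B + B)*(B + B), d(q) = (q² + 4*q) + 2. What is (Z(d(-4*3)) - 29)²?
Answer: 1462680025/36 ≈ 4.0630e+7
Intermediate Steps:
d(q) = 2 + q² + 4*q
Z(B) = ½ + 2*B²/3 (Z(B) = ½ + ((B + B)*(B + B))/6 = ½ + ((2*B)*(2*B))/6 = ½ + (4*B²)/6 = ½ + 2*B²/3)
(Z(d(-4*3)) - 29)² = ((½ + 2*(2 + (-4*3)² + 4*(-4*3))²/3) - 29)² = ((½ + 2*(2 + (-12)² + 4*(-12))²/3) - 29)² = ((½ + 2*(2 + 144 - 48)²/3) - 29)² = ((½ + (⅔)*98²) - 29)² = ((½ + (⅔)*9604) - 29)² = ((½ + 19208/3) - 29)² = (38419/6 - 29)² = (38245/6)² = 1462680025/36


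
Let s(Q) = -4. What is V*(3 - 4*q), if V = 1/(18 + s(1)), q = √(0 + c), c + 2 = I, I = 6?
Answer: -5/14 ≈ -0.35714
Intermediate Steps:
c = 4 (c = -2 + 6 = 4)
q = 2 (q = √(0 + 4) = √4 = 2)
V = 1/14 (V = 1/(18 - 4) = 1/14 ≈ 0.071429)
V*(3 - 4*q) = (3 - 4*2)/14 = (3 - 8)/14 = (1/14)*(-5) = -5/14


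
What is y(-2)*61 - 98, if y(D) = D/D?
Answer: -37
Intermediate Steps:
y(D) = 1
y(-2)*61 - 98 = 1*61 - 98 = 61 - 98 = -37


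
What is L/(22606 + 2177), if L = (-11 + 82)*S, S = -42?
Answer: -994/8261 ≈ -0.12032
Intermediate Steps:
L = -2982 (L = (-11 + 82)*(-42) = 71*(-42) = -2982)
L/(22606 + 2177) = -2982/(22606 + 2177) = -2982/24783 = -2982*1/24783 = -994/8261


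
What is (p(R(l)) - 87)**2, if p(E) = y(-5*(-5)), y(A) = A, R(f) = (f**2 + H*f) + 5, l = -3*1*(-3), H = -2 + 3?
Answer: 3844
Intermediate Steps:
H = 1
l = 9 (l = -3*(-3) = 9)
R(f) = 5 + f + f**2 (R(f) = (f**2 + 1*f) + 5 = (f**2 + f) + 5 = (f + f**2) + 5 = 5 + f + f**2)
p(E) = 25 (p(E) = -5*(-5) = 25)
(p(R(l)) - 87)**2 = (25 - 87)**2 = (-62)**2 = 3844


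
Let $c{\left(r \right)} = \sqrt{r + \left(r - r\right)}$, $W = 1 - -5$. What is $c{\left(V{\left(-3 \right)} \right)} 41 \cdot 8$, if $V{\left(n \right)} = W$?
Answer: $328 \sqrt{6} \approx 803.43$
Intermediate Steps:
$W = 6$ ($W = 1 + 5 = 6$)
$V{\left(n \right)} = 6$
$c{\left(r \right)} = \sqrt{r}$ ($c{\left(r \right)} = \sqrt{r + 0} = \sqrt{r}$)
$c{\left(V{\left(-3 \right)} \right)} 41 \cdot 8 = \sqrt{6} \cdot 41 \cdot 8 = 41 \sqrt{6} \cdot 8 = 328 \sqrt{6}$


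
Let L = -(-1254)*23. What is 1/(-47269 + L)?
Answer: -1/18427 ≈ -5.4268e-5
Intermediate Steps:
L = 28842 (L = -1*(-28842) = 28842)
1/(-47269 + L) = 1/(-47269 + 28842) = 1/(-18427) = -1/18427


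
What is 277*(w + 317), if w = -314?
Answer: 831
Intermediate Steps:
277*(w + 317) = 277*(-314 + 317) = 277*3 = 831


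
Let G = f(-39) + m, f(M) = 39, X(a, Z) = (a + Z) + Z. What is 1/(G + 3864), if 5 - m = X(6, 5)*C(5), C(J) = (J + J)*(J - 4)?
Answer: 1/3748 ≈ 0.00026681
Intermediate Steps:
X(a, Z) = a + 2*Z (X(a, Z) = (Z + a) + Z = a + 2*Z)
C(J) = 2*J*(-4 + J) (C(J) = (2*J)*(-4 + J) = 2*J*(-4 + J))
m = -155 (m = 5 - (6 + 2*5)*2*5*(-4 + 5) = 5 - (6 + 10)*2*5*1 = 5 - 16*10 = 5 - 1*160 = 5 - 160 = -155)
G = -116 (G = 39 - 155 = -116)
1/(G + 3864) = 1/(-116 + 3864) = 1/3748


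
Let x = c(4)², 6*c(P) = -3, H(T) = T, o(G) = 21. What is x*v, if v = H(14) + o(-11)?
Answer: 35/4 ≈ 8.7500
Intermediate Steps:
c(P) = -½ (c(P) = (⅙)*(-3) = -½)
v = 35 (v = 14 + 21 = 35)
x = ¼ (x = (-½)² = ¼ ≈ 0.25000)
x*v = (¼)*35 = 35/4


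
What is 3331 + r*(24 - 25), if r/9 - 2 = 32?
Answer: 3025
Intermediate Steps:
r = 306 (r = 18 + 9*32 = 18 + 288 = 306)
3331 + r*(24 - 25) = 3331 + 306*(24 - 25) = 3331 + 306*(-1) = 3331 - 306 = 3025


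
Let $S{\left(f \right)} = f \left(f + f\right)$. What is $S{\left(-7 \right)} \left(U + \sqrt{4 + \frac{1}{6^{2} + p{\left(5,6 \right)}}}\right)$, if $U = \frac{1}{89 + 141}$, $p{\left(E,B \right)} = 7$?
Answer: $\frac{49}{115} + \frac{98 \sqrt{7439}}{43} \approx 197.0$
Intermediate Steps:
$S{\left(f \right)} = 2 f^{2}$ ($S{\left(f \right)} = f 2 f = 2 f^{2}$)
$U = \frac{1}{230} \approx 0.0043478$
$S{\left(-7 \right)} \left(U + \sqrt{4 + \frac{1}{6^{2} + p{\left(5,6 \right)}}}\right) = 2 \left(-7\right)^{2} \left(\frac{1}{230} + \sqrt{4 + \frac{1}{6^{2} + 7}}\right) = 2 \cdot 49 \left(\frac{1}{230} + \sqrt{4 + \frac{1}{36 + 7}}\right) = 98 \left(\frac{1}{230} + \sqrt{4 + \frac{1}{43}}\right) = 98 \left(\frac{1}{230} + \sqrt{\frac{173}{43}}\right) = 98 \left(\frac{1}{230} + \frac{\sqrt{7439}}{43}\right) = \frac{49}{115} + \frac{98 \sqrt{7439}}{43}$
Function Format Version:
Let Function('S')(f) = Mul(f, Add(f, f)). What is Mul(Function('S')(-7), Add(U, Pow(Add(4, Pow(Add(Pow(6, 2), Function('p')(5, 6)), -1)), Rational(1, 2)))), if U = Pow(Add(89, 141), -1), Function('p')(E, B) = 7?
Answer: Add(Rational(49, 115), Mul(Rational(98, 43), Pow(7439, Rational(1, 2)))) ≈ 197.00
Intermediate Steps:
Function('S')(f) = Mul(2, Pow(f, 2)) (Function('S')(f) = Mul(f, Mul(2, f)) = Mul(2, Pow(f, 2)))
U = Rational(1, 230) (U = Pow(230, -1) = Rational(1, 230) ≈ 0.0043478)
Mul(Function('S')(-7), Add(U, Pow(Add(4, Pow(Add(Pow(6, 2), Function('p')(5, 6)), -1)), Rational(1, 2)))) = Mul(Mul(2, Pow(-7, 2)), Add(Rational(1, 230), Pow(Add(4, Pow(Add(Pow(6, 2), 7), -1)), Rational(1, 2)))) = Mul(Mul(2, 49), Add(Rational(1, 230), Pow(Add(4, Pow(Add(36, 7), -1)), Rational(1, 2)))) = Mul(98, Add(Rational(1, 230), Pow(Add(4, Pow(43, -1)), Rational(1, 2)))) = Mul(98, Add(Rational(1, 230), Pow(Add(4, Rational(1, 43)), Rational(1, 2)))) = Mul(98, Add(Rational(1, 230), Pow(Rational(173, 43), Rational(1, 2)))) = Mul(98, Add(Rational(1, 230), Mul(Rational(1, 43), Pow(7439, Rational(1, 2))))) = Add(Rational(49, 115), Mul(Rational(98, 43), Pow(7439, Rational(1, 2))))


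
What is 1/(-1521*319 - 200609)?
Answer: -1/685808 ≈ -1.4581e-6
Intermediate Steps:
1/(-1521*319 - 200609) = 1/(-485199 - 200609) = 1/(-685808) = -1/685808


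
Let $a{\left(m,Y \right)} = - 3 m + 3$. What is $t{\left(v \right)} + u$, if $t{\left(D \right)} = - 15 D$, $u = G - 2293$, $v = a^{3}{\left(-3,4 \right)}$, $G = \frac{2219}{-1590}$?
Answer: $- \frac{44860889}{1590} \approx -28214.0$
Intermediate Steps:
$a{\left(m,Y \right)} = 3 - 3 m$
$G = - \frac{2219}{1590}$ ($G = 2219 \left(- \frac{1}{1590}\right) = - \frac{2219}{1590} \approx -1.3956$)
$v = 1728$ ($v = \left(3 - -9\right)^{3} = \left(3 + 9\right)^{3} = 12^{3} = 1728$)
$u = - \frac{3648089}{1590}$ ($u = - \frac{2219}{1590} - 2293 = - \frac{3648089}{1590} \approx -2294.4$)
$t{\left(v \right)} + u = \left(-15\right) 1728 - \frac{3648089}{1590} = -25920 - \frac{3648089}{1590} = - \frac{44860889}{1590}$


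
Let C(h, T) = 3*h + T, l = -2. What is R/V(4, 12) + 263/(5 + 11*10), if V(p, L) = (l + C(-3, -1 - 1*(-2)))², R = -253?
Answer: -559/2300 ≈ -0.24304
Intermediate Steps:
C(h, T) = T + 3*h
V(p, L) = 100 (V(p, L) = (-2 + ((-1 - 1*(-2)) + 3*(-3)))² = (-2 + ((-1 + 2) - 9))² = (-2 + (1 - 9))² = (-2 - 8)² = (-10)² = 100)
R/V(4, 12) + 263/(5 + 11*10) = -253/100 + 263/(5 + 11*10) = -253*1/100 + 263/(5 + 110) = -253/100 + 263/115 = -559/2300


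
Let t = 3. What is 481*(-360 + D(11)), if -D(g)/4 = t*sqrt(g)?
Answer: -173160 - 5772*sqrt(11) ≈ -1.9230e+5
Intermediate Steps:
D(g) = -12*sqrt(g)
481*(-360 + D(11)) = 481*(-360 - 12*sqrt(11)) = -173160 - 5772*sqrt(11)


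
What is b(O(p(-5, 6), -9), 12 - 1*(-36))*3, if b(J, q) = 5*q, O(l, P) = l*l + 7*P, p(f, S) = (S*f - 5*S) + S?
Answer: 720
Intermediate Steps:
p(f, S) = -4*S + S*f (p(f, S) = (-5*S + S*f) + S = -4*S + S*f)
O(l, P) = l**2 + 7*P
b(O(p(-5, 6), -9), 12 - 1*(-36))*3 = (5*(12 - 1*(-36)))*3 = (5*(12 + 36))*3 = (5*48)*3 = 240*3 = 720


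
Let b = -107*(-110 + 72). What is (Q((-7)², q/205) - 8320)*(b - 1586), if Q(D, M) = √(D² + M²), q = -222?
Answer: -20633600 + 496*√100951309/41 ≈ -2.0512e+7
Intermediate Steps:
b = 4066 (b = -107*(-38) = 4066)
(Q((-7)², q/205) - 8320)*(b - 1586) = (√(((-7)²)² + (-222/205)²) - 8320)*(4066 - 1586) = (√(49² + (-222*1/205)²) - 8320)*2480 = (√(2401 + (-222/205)²) - 8320)*2480 = (√(2401 + 49284/42025) - 8320)*2480 = (√(100951309/42025) - 8320)*2480 = (√100951309/205 - 8320)*2480 = (-8320 + √100951309/205)*2480 = -20633600 + 496*√100951309/41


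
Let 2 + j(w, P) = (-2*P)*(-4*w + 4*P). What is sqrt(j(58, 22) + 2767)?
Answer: sqrt(9101) ≈ 95.399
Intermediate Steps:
j(w, P) = -2 - 2*P*(-4*w + 4*P) (j(w, P) = -2 + (-2*P)*(-4*w + 4*P) = -2 - 2*P*(-4*w + 4*P))
sqrt(j(58, 22) + 2767) = sqrt((-2 - 8*22**2 + 8*22*58) + 2767) = sqrt((-2 - 8*484 + 10208) + 2767) = sqrt((-2 - 3872 + 10208) + 2767) = sqrt(6334 + 2767) = sqrt(9101)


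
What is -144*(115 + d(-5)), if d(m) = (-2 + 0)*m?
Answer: -18000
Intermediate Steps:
d(m) = -2*m
-144*(115 + d(-5)) = -144*(115 - 2*(-5)) = -144*(115 + 10) = -144*125 = -18000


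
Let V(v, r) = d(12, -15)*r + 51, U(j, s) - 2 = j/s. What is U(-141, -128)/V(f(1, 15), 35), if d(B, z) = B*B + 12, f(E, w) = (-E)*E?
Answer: 397/705408 ≈ 0.00056279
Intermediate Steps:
U(j, s) = 2 + j/s
f(E, w) = -E**2
d(B, z) = 12 + B**2 (d(B, z) = B**2 + 12 = 12 + B**2)
V(v, r) = 51 + 156*r (V(v, r) = (12 + 12**2)*r + 51 = (12 + 144)*r + 51 = 156*r + 51 = 51 + 156*r)
U(-141, -128)/V(f(1, 15), 35) = (2 - 141/(-128))/(51 + 156*35) = (2 - 141*(-1/128))/(51 + 5460) = (2 + 141/128)/5511 = (397/128)*(1/5511) = 397/705408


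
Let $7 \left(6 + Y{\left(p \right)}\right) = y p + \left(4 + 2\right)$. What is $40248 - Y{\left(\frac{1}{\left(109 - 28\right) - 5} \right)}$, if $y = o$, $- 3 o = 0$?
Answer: $\frac{281772}{7} \approx 40253.0$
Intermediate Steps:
$o = 0$ ($o = \left(- \frac{1}{3}\right) 0 = 0$)
$y = 0$
$Y{\left(p \right)} = - \frac{36}{7}$ ($Y{\left(p \right)} = -6 + \frac{0 p + \left(4 + 2\right)}{7} = -6 + \frac{0 + 6}{7} = -6 + \frac{1}{7} \cdot 6 = -6 + \frac{6}{7} = - \frac{36}{7}$)
$40248 - Y{\left(\frac{1}{\left(109 - 28\right) - 5} \right)} = 40248 - - \frac{36}{7} = 40248 + \frac{36}{7} = \frac{281772}{7}$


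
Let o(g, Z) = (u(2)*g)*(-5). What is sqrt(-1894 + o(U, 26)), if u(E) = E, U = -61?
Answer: 2*I*sqrt(321) ≈ 35.833*I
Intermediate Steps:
o(g, Z) = -10*g (o(g, Z) = (2*g)*(-5) = -10*g)
sqrt(-1894 + o(U, 26)) = sqrt(-1894 - 10*(-61)) = sqrt(-1894 + 610) = sqrt(-1284) = 2*I*sqrt(321)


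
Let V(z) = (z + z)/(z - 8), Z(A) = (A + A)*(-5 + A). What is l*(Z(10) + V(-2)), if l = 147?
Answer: 73794/5 ≈ 14759.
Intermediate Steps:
Z(A) = 2*A*(-5 + A) (Z(A) = (2*A)*(-5 + A) = 2*A*(-5 + A))
V(z) = 2*z/(-8 + z) (V(z) = (2*z)/(-8 + z) = 2*z/(-8 + z))
l*(Z(10) + V(-2)) = 147*(2*10*(-5 + 10) + 2*(-2)/(-8 - 2)) = 147*(2*10*5 + 2*(-2)/(-10)) = 147*(100 + 2*(-2)*(-⅒)) = 147*(100 + ⅖) = 147*(502/5) = 73794/5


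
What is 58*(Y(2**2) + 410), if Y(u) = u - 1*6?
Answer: 23664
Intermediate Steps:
Y(u) = -6 + u (Y(u) = u - 6 = -6 + u)
58*(Y(2**2) + 410) = 58*((-6 + 2**2) + 410) = 58*((-6 + 4) + 410) = 58*(-2 + 410) = 58*408 = 23664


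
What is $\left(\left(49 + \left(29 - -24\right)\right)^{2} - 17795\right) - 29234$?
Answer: $-36625$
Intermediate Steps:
$\left(\left(49 + \left(29 - -24\right)\right)^{2} - 17795\right) - 29234 = \left(\left(49 + \left(29 + 24\right)\right)^{2} - 17795\right) - 29234 = \left(\left(49 + 53\right)^{2} - 17795\right) - 29234 = \left(102^{2} - 17795\right) - 29234 = \left(10404 - 17795\right) - 29234 = -7391 - 29234 = -36625$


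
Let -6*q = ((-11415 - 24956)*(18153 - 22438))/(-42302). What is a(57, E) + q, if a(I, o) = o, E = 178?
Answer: 201028271/253812 ≈ 792.04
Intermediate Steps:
q = 155849735/253812 (q = -(-11415 - 24956)*(18153 - 22438)/(6*(-42302)) = -(-36371*(-4285))*(-1)/(6*42302) = -155849735*(-1)/(6*42302) = -⅙*(-155849735/42302) = 155849735/253812 ≈ 614.04)
a(57, E) + q = 178 + 155849735/253812 = 201028271/253812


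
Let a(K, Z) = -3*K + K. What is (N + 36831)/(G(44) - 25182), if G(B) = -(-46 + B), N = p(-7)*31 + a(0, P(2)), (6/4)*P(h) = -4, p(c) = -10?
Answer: -36521/25180 ≈ -1.4504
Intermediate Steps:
P(h) = -8/3 (P(h) = (⅔)*(-4) = -8/3)
a(K, Z) = -2*K
N = -310 (N = -10*31 - 2*0 = -310 + 0 = -310)
G(B) = 46 - B
(N + 36831)/(G(44) - 25182) = (-310 + 36831)/((46 - 1*44) - 25182) = 36521/((46 - 44) - 25182) = 36521/(2 - 25182) = 36521/(-25180) = 36521*(-1/25180) = -36521/25180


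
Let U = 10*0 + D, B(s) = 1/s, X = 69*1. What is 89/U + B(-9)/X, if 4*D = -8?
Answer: -55271/1242 ≈ -44.502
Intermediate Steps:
D = -2 (D = (¼)*(-8) = -2)
X = 69
U = -2 (U = 10*0 - 2 = 0 - 2 = -2)
89/U + B(-9)/X = 89/(-2) + 1/(-9*69) = 89*(-½) - ⅑*1/69 = -89/2 - 1/621 = -55271/1242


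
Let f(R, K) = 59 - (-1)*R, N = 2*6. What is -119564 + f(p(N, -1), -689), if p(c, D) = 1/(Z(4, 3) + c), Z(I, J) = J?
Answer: -1792574/15 ≈ -1.1950e+5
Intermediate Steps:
N = 12
p(c, D) = 1/(3 + c)
f(R, K) = 59 + R
-119564 + f(p(N, -1), -689) = -119564 + (59 + 1/(3 + 12)) = -119564 + (59 + 1/15) = -119564 + 886/15 = -1792574/15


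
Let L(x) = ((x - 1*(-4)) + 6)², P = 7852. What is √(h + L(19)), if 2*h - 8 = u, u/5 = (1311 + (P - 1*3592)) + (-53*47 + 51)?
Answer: √34690/2 ≈ 93.126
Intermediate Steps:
u = 15655 (u = 5*((1311 + (7852 - 1*3592)) + (-53*47 + 51)) = 5*((1311 + (7852 - 3592)) + (-2491 + 51)) = 5*((1311 + 4260) - 2440) = 5*(5571 - 2440) = 5*3131 = 15655)
h = 15663/2 (h = 4 + (½)*15655 = 4 + 15655/2 = 15663/2 ≈ 7831.5)
L(x) = (10 + x)² (L(x) = ((x + 4) + 6)² = ((4 + x) + 6)² = (10 + x)²)
√(h + L(19)) = √(15663/2 + (10 + 19)²) = √(15663/2 + 29²) = √(15663/2 + 841) = √(17345/2) = √34690/2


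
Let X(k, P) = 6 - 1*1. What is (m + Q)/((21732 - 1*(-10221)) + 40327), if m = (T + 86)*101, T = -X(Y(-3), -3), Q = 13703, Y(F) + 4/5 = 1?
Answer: 5471/18070 ≈ 0.30277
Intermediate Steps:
Y(F) = ⅕ (Y(F) = -⅘ + 1 = ⅕)
X(k, P) = 5 (X(k, P) = 6 - 1 = 5)
T = -5 (T = -1*5 = -5)
m = 8181 (m = (-5 + 86)*101 = 81*101 = 8181)
(m + Q)/((21732 - 1*(-10221)) + 40327) = (8181 + 13703)/((21732 - 1*(-10221)) + 40327) = 21884/((21732 + 10221) + 40327) = 21884/(31953 + 40327) = 21884/72280 = 21884*(1/72280) = 5471/18070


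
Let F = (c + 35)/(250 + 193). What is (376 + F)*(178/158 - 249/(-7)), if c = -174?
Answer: 3377510126/244979 ≈ 13787.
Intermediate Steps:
F = -139/443 (F = (-174 + 35)/(250 + 193) = -139/443 ≈ -0.31377)
(376 + F)*(178/158 - 249/(-7)) = (376 - 139/443)*(178/158 - 249/(-7)) = 166429*(178*(1/158) - 249*(-⅐))/443 = 166429*(89/79 + 249/7)/443 = (166429/443)*(20294/553) = 3377510126/244979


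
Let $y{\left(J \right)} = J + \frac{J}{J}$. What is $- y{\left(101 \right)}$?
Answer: $-102$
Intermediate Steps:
$y{\left(J \right)} = 1 + J$ ($y{\left(J \right)} = J + 1 = 1 + J$)
$- y{\left(101 \right)} = - (1 + 101) = \left(-1\right) 102 = -102$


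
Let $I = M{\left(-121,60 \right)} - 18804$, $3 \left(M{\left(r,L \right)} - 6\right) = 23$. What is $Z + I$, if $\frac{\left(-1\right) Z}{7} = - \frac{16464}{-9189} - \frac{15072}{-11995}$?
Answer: $- \frac{691153676717}{36740685} \approx -18812.0$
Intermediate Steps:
$Z = - \frac{783958672}{36740685}$ ($Z = - 7 \left(- \frac{16464}{-9189} - \frac{15072}{-11995}\right) = - 7 \left(\left(-16464\right) \left(- \frac{1}{9189}\right) - - \frac{15072}{11995}\right) = - 7 \left(\frac{5488}{3063} + \frac{15072}{11995}\right) = \left(-7\right) \frac{111994096}{36740685} = - \frac{783958672}{36740685} \approx -21.338$)
$M{\left(r,L \right)} = \frac{41}{3}$ ($M{\left(r,L \right)} = 6 + \frac{1}{3} \cdot 23 = 6 + \frac{23}{3} = \frac{41}{3}$)
$I = - \frac{56371}{3}$ ($I = \frac{41}{3} - 18804 = - \frac{56371}{3} \approx -18790.0$)
$Z + I = - \frac{783958672}{36740685} - \frac{56371}{3} = - \frac{691153676717}{36740685}$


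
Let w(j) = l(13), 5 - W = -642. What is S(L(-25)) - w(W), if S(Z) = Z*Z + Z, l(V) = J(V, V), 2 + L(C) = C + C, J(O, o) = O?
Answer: 2639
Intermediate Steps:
L(C) = -2 + 2*C (L(C) = -2 + (C + C) = -2 + 2*C)
l(V) = V
W = 647 (W = 5 - 1*(-642) = 5 + 642 = 647)
S(Z) = Z + Z² (S(Z) = Z² + Z = Z + Z²)
w(j) = 13
S(L(-25)) - w(W) = (-2 + 2*(-25))*(1 + (-2 + 2*(-25))) - 1*13 = (-2 - 50)*(1 + (-2 - 50)) - 13 = -52*(1 - 52) - 13 = -52*(-51) - 13 = 2652 - 13 = 2639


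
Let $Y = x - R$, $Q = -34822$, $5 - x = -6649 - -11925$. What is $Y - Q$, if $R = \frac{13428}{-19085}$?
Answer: $\frac{563994263}{19085} \approx 29552.0$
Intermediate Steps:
$x = -5271$ ($x = 5 - \left(-6649 - -11925\right) = 5 - \left(-6649 + 11925\right) = 5 - 5276 = -5271$)
$R = - \frac{13428}{19085}$ ($R = 13428 \left(- \frac{1}{19085}\right) = - \frac{13428}{19085} \approx -0.70359$)
$Y = - \frac{100583607}{19085}$ ($Y = -5271 - - \frac{13428}{19085} = -5271 + \frac{13428}{19085} = - \frac{100583607}{19085} \approx -5270.3$)
$Y - Q = - \frac{100583607}{19085} - -34822 = - \frac{100583607}{19085} + 34822 = \frac{563994263}{19085}$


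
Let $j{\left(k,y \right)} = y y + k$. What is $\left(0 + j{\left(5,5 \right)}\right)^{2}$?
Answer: $900$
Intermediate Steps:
$j{\left(k,y \right)} = k + y^{2}$ ($j{\left(k,y \right)} = y^{2} + k = k + y^{2}$)
$\left(0 + j{\left(5,5 \right)}\right)^{2} = \left(0 + \left(5 + 5^{2}\right)\right)^{2} = \left(0 + \left(5 + 25\right)\right)^{2} = \left(0 + 30\right)^{2} = 30^{2} = 900$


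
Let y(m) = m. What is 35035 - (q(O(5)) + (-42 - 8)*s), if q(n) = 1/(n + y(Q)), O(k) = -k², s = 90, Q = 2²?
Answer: 830236/21 ≈ 39535.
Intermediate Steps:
Q = 4
q(n) = 1/(4 + n) (q(n) = 1/(n + 4) = 1/(4 + n))
35035 - (q(O(5)) + (-42 - 8)*s) = 35035 - (1/(4 - 1*5²) + (-42 - 8)*90) = 35035 - (1/(4 - 1*25) - 50*90) = 35035 - (1/(4 - 25) - 4500) = 35035 - (1/(-21) - 4500) = 35035 - (-1/21 - 4500) = 35035 - 1*(-94501/21) = 35035 + 94501/21 = 830236/21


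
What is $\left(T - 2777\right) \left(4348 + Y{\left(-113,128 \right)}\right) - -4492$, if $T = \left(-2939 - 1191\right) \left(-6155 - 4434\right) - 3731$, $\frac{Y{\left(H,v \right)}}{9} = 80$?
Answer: $221603686708$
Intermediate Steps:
$Y{\left(H,v \right)} = 720$ ($Y{\left(H,v \right)} = 9 \cdot 80 = 720$)
$T = 43728839$ ($T = \left(-4130\right) \left(-10589\right) - 3731 = 43732570 - 3731 = 43728839$)
$\left(T - 2777\right) \left(4348 + Y{\left(-113,128 \right)}\right) - -4492 = \left(43728839 - 2777\right) \left(4348 + 720\right) - -4492 = 43726062 \cdot 5068 + 4492 = 221603682216 + 4492 = 221603686708$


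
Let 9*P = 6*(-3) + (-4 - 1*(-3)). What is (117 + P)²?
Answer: 1069156/81 ≈ 13199.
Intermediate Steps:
P = -19/9 (P = (6*(-3) + (-4 - 1*(-3)))/9 = (-18 + (-4 + 3))/9 = (-18 - 1)/9 = (⅑)*(-19) = -19/9 ≈ -2.1111)
(117 + P)² = (117 - 19/9)² = (1034/9)² = 1069156/81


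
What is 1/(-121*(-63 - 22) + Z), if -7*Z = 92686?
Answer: -7/20691 ≈ -0.00033831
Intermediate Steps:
Z = -92686/7 (Z = -⅐*92686 = -92686/7 ≈ -13241.)
1/(-121*(-63 - 22) + Z) = 1/(-121*(-63 - 22) - 92686/7) = 1/(-121*(-85) - 92686/7) = 1/(10285 - 92686/7) = 1/(-20691/7) = -7/20691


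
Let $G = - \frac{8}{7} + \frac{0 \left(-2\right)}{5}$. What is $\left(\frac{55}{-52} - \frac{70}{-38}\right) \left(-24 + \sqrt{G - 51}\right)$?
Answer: $- \frac{4650}{247} + \frac{775 i \sqrt{2555}}{6916} \approx -18.826 + 5.6642 i$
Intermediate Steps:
$G = - \frac{8}{7}$ ($G = \left(-8\right) \frac{1}{7} + 0 \cdot \frac{1}{5} = - \frac{8}{7} + 0 = - \frac{8}{7} \approx -1.1429$)
$\left(\frac{55}{-52} - \frac{70}{-38}\right) \left(-24 + \sqrt{G - 51}\right) = \left(\frac{55}{-52} - \frac{70}{-38}\right) \left(-24 + \sqrt{- \frac{8}{7} - 51}\right) = \left(55 \left(- \frac{1}{52}\right) - - \frac{35}{19}\right) \left(-24 + \sqrt{- \frac{365}{7}}\right) = \left(- \frac{55}{52} + \frac{35}{19}\right) \left(-24 + \frac{i \sqrt{2555}}{7}\right) = \frac{775 \left(-24 + \frac{i \sqrt{2555}}{7}\right)}{988} = - \frac{4650}{247} + \frac{775 i \sqrt{2555}}{6916}$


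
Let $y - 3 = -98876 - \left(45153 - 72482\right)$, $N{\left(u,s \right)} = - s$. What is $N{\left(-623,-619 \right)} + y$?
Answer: $-70925$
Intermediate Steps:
$y = -71544$ ($y = 3 - 71547 = -71544$)
$N{\left(-623,-619 \right)} + y = \left(-1\right) \left(-619\right) - 71544 = 619 - 71544 = -70925$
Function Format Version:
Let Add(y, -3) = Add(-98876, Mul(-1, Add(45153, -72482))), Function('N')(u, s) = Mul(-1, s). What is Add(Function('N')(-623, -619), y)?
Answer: -70925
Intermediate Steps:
y = -71544 (y = Add(3, Add(-98876, Mul(-1, Add(45153, -72482)))) = Add(3, Add(-98876, Mul(-1, -27329))) = Add(3, Add(-98876, 27329)) = Add(3, -71547) = -71544)
Add(Function('N')(-623, -619), y) = Add(Mul(-1, -619), -71544) = Add(619, -71544) = -70925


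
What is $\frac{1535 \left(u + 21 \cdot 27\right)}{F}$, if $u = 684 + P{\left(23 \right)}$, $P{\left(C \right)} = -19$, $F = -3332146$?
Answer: $- \frac{945560}{1666073} \approx -0.56754$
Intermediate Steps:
$u = 665$ ($u = 684 - 19 = 665$)
$\frac{1535 \left(u + 21 \cdot 27\right)}{F} = \frac{1535 \left(665 + 21 \cdot 27\right)}{-3332146} = 1535 \left(665 + 567\right) \left(- \frac{1}{3332146}\right) = 1535 \cdot 1232 \left(- \frac{1}{3332146}\right) = 1891120 \left(- \frac{1}{3332146}\right) = - \frac{945560}{1666073}$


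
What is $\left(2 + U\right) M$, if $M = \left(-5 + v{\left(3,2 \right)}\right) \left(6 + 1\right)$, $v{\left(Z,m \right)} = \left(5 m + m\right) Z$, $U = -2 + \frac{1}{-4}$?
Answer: $- \frac{217}{4} \approx -54.25$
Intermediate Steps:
$U = - \frac{9}{4}$ ($U = -2 - \frac{1}{4} = - \frac{9}{4} \approx -2.25$)
$v{\left(Z,m \right)} = 6 Z m$ ($v{\left(Z,m \right)} = 6 m Z = 6 Z m$)
$M = 217$ ($M = \left(-5 + 6 \cdot 3 \cdot 2\right) \left(6 + 1\right) = \left(-5 + 36\right) 7 = 31 \cdot 7 = 217$)
$\left(2 + U\right) M = \left(2 - \frac{9}{4}\right) 217 = \left(- \frac{1}{4}\right) 217 = - \frac{217}{4}$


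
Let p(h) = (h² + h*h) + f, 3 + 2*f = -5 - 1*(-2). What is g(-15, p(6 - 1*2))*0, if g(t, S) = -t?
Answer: 0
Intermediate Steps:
f = -3 (f = -3/2 + (-5 - 1*(-2))/2 = -3/2 + (-5 + 2)/2 = -3/2 + (½)*(-3) = -3/2 - 3/2 = -3)
p(h) = -3 + 2*h² (p(h) = (h² + h*h) - 3 = (h² + h²) - 3 = 2*h² - 3 = -3 + 2*h²)
g(-15, p(6 - 1*2))*0 = -1*(-15)*0 = 15*0 = 0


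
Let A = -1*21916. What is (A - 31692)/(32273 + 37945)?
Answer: -26804/35109 ≈ -0.76345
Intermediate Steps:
A = -21916
(A - 31692)/(32273 + 37945) = (-21916 - 31692)/(32273 + 37945) = -53608/70218 = -53608*1/70218 = -26804/35109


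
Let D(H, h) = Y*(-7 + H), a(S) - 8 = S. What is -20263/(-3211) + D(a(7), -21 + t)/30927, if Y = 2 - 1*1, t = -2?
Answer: 3708281/587613 ≈ 6.3108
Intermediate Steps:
a(S) = 8 + S
Y = 1 (Y = 2 - 1 = 1)
D(H, h) = -7 + H (D(H, h) = 1*(-7 + H) = -7 + H)
-20263/(-3211) + D(a(7), -21 + t)/30927 = -20263/(-3211) + (-7 + (8 + 7))/30927 = -20263*(-1/3211) + (-7 + 15)*(1/30927) = 20263/3211 + 8*(1/30927) = 20263/3211 + 8/30927 = 3708281/587613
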